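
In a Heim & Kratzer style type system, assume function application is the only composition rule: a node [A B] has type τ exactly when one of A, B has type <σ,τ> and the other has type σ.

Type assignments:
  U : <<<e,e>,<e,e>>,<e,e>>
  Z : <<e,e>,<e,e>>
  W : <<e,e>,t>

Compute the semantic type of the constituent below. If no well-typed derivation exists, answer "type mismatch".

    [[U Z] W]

t

[U Z] — U of type <<<e,e>,<e,e>>,<e,e>> combines with Z of type <<e,e>,<e,e>>: type <e,e>.
[[U Z] W] — W of type <<e,e>,t> combines with [U Z] of type <e,e>: type t.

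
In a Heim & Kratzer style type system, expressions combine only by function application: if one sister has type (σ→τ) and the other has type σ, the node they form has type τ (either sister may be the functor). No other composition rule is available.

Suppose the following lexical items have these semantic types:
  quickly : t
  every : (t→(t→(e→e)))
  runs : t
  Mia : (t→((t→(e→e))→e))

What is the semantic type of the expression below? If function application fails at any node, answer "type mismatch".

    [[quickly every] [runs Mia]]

e

[quickly every]: functor every : (t→(t→(e→e))), argument quickly : t; result (t→(e→e)).
[runs Mia]: functor Mia : (t→((t→(e→e))→e)), argument runs : t; result ((t→(e→e))→e).
[[quickly every] [runs Mia]]: functor [runs Mia] : ((t→(e→e))→e), argument [quickly every] : (t→(e→e)); result e.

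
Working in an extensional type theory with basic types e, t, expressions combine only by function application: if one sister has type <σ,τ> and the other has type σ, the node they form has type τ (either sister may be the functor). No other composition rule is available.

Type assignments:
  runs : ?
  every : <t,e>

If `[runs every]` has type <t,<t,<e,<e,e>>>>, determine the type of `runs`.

[runs every] is required to be <t,<t,<e,<e,e>>>>. every : <t,e> cannot yield <t,<t,<e,<e,e>>>> as functor, so runs : <<t,e>,<t,<t,<e,<e,e>>>>>.

<<t,e>,<t,<t,<e,<e,e>>>>>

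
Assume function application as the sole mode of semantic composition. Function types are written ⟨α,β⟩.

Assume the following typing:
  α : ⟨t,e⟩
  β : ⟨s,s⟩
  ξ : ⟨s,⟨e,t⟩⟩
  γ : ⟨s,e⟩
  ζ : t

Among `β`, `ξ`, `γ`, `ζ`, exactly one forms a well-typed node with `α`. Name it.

β : ⟨s,s⟩ — does not combine with α.
ξ : ⟨s,⟨e,t⟩⟩ — does not combine with α.
γ : ⟨s,e⟩ — does not combine with α.
ζ — combines: α : ⟨t,e⟩ takes ζ : t as argument, giving e.

ζ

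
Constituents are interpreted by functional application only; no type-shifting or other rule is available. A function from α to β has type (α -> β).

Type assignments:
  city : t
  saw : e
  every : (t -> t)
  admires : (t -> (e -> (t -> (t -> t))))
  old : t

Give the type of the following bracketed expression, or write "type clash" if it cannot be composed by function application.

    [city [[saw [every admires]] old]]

[every admires]: (t -> t) with (t -> (e -> (t -> (t -> t)))) — neither is a function whose domain matches the other; composition fails here.

type clash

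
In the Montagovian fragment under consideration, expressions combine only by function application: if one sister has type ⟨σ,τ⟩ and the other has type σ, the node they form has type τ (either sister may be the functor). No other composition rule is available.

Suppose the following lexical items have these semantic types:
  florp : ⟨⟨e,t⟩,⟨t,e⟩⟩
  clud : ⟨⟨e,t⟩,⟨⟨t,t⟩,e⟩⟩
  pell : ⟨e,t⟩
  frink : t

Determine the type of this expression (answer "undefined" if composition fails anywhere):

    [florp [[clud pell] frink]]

undefined

[clud pell]: ⟨⟨e,t⟩,⟨⟨t,t⟩,e⟩⟩ applied to ⟨e,t⟩ yields ⟨⟨t,t⟩,e⟩.
At [[clud pell] frink]: neither ⟨⟨t,t⟩,e⟩ nor t can take the other as argument; the node is ill-typed.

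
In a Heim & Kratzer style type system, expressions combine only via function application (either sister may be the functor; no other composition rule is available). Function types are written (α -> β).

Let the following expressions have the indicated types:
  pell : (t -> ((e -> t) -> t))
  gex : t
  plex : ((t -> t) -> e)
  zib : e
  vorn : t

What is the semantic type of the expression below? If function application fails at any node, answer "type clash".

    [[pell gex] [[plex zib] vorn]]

type clash

[pell gex]: functor pell : (t -> ((e -> t) -> t)), argument gex : t; result ((e -> t) -> t).
[plex zib]: ((t -> t) -> e) and e cannot combine by function application — type clash.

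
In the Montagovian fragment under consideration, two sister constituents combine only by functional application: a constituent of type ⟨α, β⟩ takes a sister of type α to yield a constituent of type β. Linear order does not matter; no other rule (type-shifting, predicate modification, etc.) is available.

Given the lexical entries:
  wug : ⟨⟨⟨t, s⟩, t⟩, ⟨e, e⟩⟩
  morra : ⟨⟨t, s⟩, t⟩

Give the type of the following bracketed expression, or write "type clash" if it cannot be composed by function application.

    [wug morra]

[wug morra]: wug is ⟨⟨⟨t, s⟩, t⟩, ⟨e, e⟩⟩, morra is ⟨⟨t, s⟩, t⟩; result ⟨e, e⟩.

⟨e, e⟩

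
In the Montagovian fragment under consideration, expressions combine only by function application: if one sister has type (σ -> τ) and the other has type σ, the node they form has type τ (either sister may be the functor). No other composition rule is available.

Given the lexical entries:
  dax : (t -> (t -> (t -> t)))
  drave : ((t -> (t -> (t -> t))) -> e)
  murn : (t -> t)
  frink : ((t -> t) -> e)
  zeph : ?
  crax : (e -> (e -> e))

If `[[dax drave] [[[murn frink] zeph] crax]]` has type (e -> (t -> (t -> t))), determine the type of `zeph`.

(e -> ((e -> (e -> e)) -> (e -> (e -> (t -> (t -> t))))))

[[dax drave] [[[murn frink] zeph] crax]] is required to be (e -> (t -> (t -> t))). [dax drave] : e cannot yield (e -> (t -> (t -> t))) as functor, so [[[murn frink] zeph] crax] : (e -> (e -> (t -> (t -> t)))).
[[[murn frink] zeph] crax] is required to be (e -> (e -> (t -> (t -> t)))). crax : (e -> (e -> e)) cannot yield (e -> (e -> (t -> (t -> t)))) as functor, so [[murn frink] zeph] : ((e -> (e -> e)) -> (e -> (e -> (t -> (t -> t))))).
[[murn frink] zeph] is required to be ((e -> (e -> e)) -> (e -> (e -> (t -> (t -> t))))). [murn frink] : e cannot yield ((e -> (e -> e)) -> (e -> (e -> (t -> (t -> t))))) as functor, so zeph : (e -> ((e -> (e -> e)) -> (e -> (e -> (t -> (t -> t)))))).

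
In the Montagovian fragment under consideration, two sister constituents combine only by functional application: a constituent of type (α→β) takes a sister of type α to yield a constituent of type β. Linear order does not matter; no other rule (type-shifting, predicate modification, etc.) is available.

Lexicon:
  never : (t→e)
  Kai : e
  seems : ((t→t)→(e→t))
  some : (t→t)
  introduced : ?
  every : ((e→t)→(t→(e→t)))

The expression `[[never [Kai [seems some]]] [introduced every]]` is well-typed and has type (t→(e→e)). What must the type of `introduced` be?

[[never [Kai [seems some]]] [introduced every]] is required to be (t→(e→e)). [never [Kai [seems some]]] : e cannot yield (t→(e→e)) as functor, so [introduced every] : (e→(t→(e→e))).
[introduced every] is required to be (e→(t→(e→e))). every : ((e→t)→(t→(e→t))) cannot yield (e→(t→(e→e))) as functor, so introduced : (((e→t)→(t→(e→t)))→(e→(t→(e→e)))).

(((e→t)→(t→(e→t)))→(e→(t→(e→e))))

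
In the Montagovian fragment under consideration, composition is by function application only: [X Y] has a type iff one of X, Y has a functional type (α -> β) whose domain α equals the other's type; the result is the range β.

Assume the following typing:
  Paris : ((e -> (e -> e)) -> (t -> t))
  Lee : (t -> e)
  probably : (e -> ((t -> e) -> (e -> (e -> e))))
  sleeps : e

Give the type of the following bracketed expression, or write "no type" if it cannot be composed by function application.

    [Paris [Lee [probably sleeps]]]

At [probably sleeps], probably : (e -> ((t -> e) -> (e -> (e -> e)))) takes sleeps : e, giving ((t -> e) -> (e -> (e -> e))).
At [Lee [probably sleeps]], [probably sleeps] : ((t -> e) -> (e -> (e -> e))) takes Lee : (t -> e), giving (e -> (e -> e)).
At [Paris [Lee [probably sleeps]]], Paris : ((e -> (e -> e)) -> (t -> t)) takes [Lee [probably sleeps]] : (e -> (e -> e)), giving (t -> t).

(t -> t)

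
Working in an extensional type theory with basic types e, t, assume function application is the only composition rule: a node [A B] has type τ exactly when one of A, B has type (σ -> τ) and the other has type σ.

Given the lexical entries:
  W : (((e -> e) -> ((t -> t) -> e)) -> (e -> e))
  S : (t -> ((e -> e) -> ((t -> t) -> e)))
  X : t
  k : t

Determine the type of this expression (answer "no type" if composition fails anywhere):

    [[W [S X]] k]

[S X]: (t -> ((e -> e) -> ((t -> t) -> e))) applied to t yields ((e -> e) -> ((t -> t) -> e)).
[W [S X]]: (((e -> e) -> ((t -> t) -> e)) -> (e -> e)) applied to ((e -> e) -> ((t -> t) -> e)) yields (e -> e).
At [[W [S X]] k]: neither (e -> e) nor t can take the other as argument; the node is ill-typed.

no type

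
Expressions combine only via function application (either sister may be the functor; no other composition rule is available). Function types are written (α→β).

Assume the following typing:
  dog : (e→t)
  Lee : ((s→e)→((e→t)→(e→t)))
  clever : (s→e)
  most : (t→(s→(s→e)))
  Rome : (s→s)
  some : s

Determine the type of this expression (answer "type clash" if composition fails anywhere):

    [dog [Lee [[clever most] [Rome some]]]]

[clever most]: (s→e) with (t→(s→(s→e))) — neither is a function whose domain matches the other; composition fails here.

type clash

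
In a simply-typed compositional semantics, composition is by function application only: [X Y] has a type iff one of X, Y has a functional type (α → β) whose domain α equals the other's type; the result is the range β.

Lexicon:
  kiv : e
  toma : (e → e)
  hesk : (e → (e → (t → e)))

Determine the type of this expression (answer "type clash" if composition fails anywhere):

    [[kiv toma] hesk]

(e → (t → e))

At [kiv toma], toma : (e → e) takes kiv : e, giving e.
At [[kiv toma] hesk], hesk : (e → (e → (t → e))) takes [kiv toma] : e, giving (e → (t → e)).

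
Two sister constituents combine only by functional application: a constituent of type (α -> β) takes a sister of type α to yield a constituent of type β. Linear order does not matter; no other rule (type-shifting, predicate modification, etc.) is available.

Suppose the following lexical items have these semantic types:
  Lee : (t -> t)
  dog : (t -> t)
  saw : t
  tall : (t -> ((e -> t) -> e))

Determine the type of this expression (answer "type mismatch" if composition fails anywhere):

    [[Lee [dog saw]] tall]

[dog saw]: dog is (t -> t), saw is t; result t.
[Lee [dog saw]]: Lee is (t -> t), [dog saw] is t; result t.
[[Lee [dog saw]] tall]: tall is (t -> ((e -> t) -> e)), [Lee [dog saw]] is t; result ((e -> t) -> e).

((e -> t) -> e)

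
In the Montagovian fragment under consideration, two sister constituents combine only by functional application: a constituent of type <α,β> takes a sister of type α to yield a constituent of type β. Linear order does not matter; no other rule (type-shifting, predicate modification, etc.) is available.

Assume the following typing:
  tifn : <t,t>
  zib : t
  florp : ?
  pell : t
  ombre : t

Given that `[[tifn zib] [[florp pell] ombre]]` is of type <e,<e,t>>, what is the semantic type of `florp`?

<t,<t,<t,<e,<e,t>>>>>

[[tifn zib] [[florp pell] ombre]] must have type <e,<e,t>>. The sister [tifn zib] has type t; that is not a function onto <e,<e,t>>, so [[florp pell] ombre] must be the functor, of type <t,<e,<e,t>>>.
[[florp pell] ombre] must have type <t,<e,<e,t>>>. The sister ombre has type t; that is not a function onto <t,<e,<e,t>>>, so [florp pell] must be the functor, of type <t,<t,<e,<e,t>>>>.
[florp pell] must have type <t,<t,<e,<e,t>>>>. The sister pell has type t; that is not a function onto <t,<t,<e,<e,t>>>>, so florp must be the functor, of type <t,<t,<t,<e,<e,t>>>>>.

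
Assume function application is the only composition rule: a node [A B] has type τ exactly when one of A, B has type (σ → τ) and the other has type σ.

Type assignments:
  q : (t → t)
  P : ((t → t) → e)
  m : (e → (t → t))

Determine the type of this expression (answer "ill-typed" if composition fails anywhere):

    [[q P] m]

[q P]: ((t → t) → e) applied to (t → t) yields e.
[[q P] m]: (e → (t → t)) applied to e yields (t → t).

(t → t)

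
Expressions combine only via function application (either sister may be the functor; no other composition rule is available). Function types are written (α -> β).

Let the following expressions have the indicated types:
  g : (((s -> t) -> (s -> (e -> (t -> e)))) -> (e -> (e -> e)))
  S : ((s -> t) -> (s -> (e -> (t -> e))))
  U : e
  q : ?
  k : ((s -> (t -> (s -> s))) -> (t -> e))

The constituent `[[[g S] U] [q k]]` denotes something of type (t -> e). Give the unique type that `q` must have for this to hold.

At [[[g S] U] [q k]] (required: (t -> e)): [[g S] U] is (e -> e), which is not a function with range (t -> e); hence [q k] is the functor — type ((e -> e) -> (t -> e)).
At [q k] (required: ((e -> e) -> (t -> e))): k is ((s -> (t -> (s -> s))) -> (t -> e)), which is not a function with range ((e -> e) -> (t -> e)); hence q is the functor — type (((s -> (t -> (s -> s))) -> (t -> e)) -> ((e -> e) -> (t -> e))).

(((s -> (t -> (s -> s))) -> (t -> e)) -> ((e -> e) -> (t -> e)))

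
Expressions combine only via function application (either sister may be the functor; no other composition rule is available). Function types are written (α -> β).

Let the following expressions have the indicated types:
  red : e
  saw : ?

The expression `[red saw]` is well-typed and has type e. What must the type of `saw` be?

At [red saw] (required: e): red is e, which is not a function with range e; hence saw is the functor — type (e -> e).

(e -> e)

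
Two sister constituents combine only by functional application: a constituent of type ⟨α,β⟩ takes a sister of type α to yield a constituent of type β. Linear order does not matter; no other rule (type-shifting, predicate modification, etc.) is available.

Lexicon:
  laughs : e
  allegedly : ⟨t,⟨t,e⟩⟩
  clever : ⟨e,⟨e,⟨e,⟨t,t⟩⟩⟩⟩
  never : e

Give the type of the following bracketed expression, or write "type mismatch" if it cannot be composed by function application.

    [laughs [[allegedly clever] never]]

[allegedly clever]: ⟨t,⟨t,e⟩⟩ with ⟨e,⟨e,⟨e,⟨t,t⟩⟩⟩⟩ — neither is a function whose domain matches the other; composition fails here.

type mismatch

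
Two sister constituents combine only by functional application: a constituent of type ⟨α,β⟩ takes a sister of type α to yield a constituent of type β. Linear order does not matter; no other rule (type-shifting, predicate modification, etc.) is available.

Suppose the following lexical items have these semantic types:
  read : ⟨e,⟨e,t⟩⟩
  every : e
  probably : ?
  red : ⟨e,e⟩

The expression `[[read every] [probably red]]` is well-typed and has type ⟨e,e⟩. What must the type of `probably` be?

[[read every] [probably red]] must have type ⟨e,e⟩. The sister [read every] has type ⟨e,t⟩; that is not a function onto ⟨e,e⟩, so [probably red] must be the functor, of type ⟨⟨e,t⟩,⟨e,e⟩⟩.
[probably red] must have type ⟨⟨e,t⟩,⟨e,e⟩⟩. The sister red has type ⟨e,e⟩; that is not a function onto ⟨⟨e,t⟩,⟨e,e⟩⟩, so probably must be the functor, of type ⟨⟨e,e⟩,⟨⟨e,t⟩,⟨e,e⟩⟩⟩.

⟨⟨e,e⟩,⟨⟨e,t⟩,⟨e,e⟩⟩⟩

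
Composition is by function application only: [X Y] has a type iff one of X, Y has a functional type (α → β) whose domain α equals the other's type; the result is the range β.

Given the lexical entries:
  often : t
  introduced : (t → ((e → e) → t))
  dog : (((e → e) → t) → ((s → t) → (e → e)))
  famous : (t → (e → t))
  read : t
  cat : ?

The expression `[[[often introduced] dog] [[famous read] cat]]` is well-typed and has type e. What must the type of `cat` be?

For [[[often introduced] dog] [[famous read] cat]] to have type e with [[often introduced] dog] of type ((s → t) → (e → e)), [[famous read] cat] must be the function: [[famous read] cat] : (((s → t) → (e → e)) → e).
For [[famous read] cat] to have type (((s → t) → (e → e)) → e) with [famous read] of type (e → t), cat must be the function: cat : ((e → t) → (((s → t) → (e → e)) → e)).

((e → t) → (((s → t) → (e → e)) → e))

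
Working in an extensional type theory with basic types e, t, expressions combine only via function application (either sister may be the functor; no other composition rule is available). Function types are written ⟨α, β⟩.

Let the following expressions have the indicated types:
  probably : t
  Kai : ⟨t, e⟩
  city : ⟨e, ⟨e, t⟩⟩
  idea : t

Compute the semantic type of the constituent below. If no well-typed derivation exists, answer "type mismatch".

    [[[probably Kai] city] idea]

type mismatch

[probably Kai]: ⟨t, e⟩ applied to t yields e.
[[probably Kai] city]: ⟨e, ⟨e, t⟩⟩ applied to e yields ⟨e, t⟩.
[[[probably Kai] city] idea]: ⟨e, t⟩ with t — neither is a function whose domain matches the other; composition fails here.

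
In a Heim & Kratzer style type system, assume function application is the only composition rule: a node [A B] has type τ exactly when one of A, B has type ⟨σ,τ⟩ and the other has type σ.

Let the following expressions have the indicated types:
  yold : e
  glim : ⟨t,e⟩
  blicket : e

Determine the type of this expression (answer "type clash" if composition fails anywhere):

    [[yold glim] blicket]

At [yold glim]: neither e nor ⟨t,e⟩ can take the other as argument; the node is ill-typed.

type clash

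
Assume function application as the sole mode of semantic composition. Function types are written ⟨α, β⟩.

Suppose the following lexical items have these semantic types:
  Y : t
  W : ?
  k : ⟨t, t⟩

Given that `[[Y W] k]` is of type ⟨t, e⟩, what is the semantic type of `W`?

⟨t, ⟨⟨t, t⟩, ⟨t, e⟩⟩⟩

[[Y W] k] is required to be ⟨t, e⟩. k : ⟨t, t⟩ cannot yield ⟨t, e⟩ as functor, so [Y W] : ⟨⟨t, t⟩, ⟨t, e⟩⟩.
[Y W] is required to be ⟨⟨t, t⟩, ⟨t, e⟩⟩. Y : t cannot yield ⟨⟨t, t⟩, ⟨t, e⟩⟩ as functor, so W : ⟨t, ⟨⟨t, t⟩, ⟨t, e⟩⟩⟩.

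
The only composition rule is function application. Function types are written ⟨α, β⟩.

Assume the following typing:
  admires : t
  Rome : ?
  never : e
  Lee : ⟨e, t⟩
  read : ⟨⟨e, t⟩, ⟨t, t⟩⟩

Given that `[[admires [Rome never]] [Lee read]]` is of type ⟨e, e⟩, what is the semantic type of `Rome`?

⟨e, ⟨t, ⟨⟨t, t⟩, ⟨e, e⟩⟩⟩⟩

At [[admires [Rome never]] [Lee read]] (required: ⟨e, e⟩): [Lee read] is ⟨t, t⟩, which is not a function with range ⟨e, e⟩; hence [admires [Rome never]] is the functor — type ⟨⟨t, t⟩, ⟨e, e⟩⟩.
At [admires [Rome never]] (required: ⟨⟨t, t⟩, ⟨e, e⟩⟩): admires is t, which is not a function with range ⟨⟨t, t⟩, ⟨e, e⟩⟩; hence [Rome never] is the functor — type ⟨t, ⟨⟨t, t⟩, ⟨e, e⟩⟩⟩.
At [Rome never] (required: ⟨t, ⟨⟨t, t⟩, ⟨e, e⟩⟩⟩): never is e, which is not a function with range ⟨t, ⟨⟨t, t⟩, ⟨e, e⟩⟩⟩; hence Rome is the functor — type ⟨e, ⟨t, ⟨⟨t, t⟩, ⟨e, e⟩⟩⟩⟩.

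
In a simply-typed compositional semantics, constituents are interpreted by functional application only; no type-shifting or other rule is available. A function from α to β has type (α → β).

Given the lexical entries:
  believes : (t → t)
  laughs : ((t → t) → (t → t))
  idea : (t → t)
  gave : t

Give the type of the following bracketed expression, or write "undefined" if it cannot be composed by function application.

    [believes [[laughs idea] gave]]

[laughs idea]: laughs is ((t → t) → (t → t)), idea is (t → t); result (t → t).
[[laughs idea] gave]: [laughs idea] is (t → t), gave is t; result t.
[believes [[laughs idea] gave]]: believes is (t → t), [[laughs idea] gave] is t; result t.

t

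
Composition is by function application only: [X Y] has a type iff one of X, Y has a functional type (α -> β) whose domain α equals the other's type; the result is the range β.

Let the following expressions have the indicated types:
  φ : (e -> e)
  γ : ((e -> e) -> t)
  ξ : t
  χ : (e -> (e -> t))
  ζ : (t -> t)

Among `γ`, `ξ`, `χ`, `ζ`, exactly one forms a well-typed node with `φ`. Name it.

γ — combines: γ : ((e -> e) -> t) takes φ : (e -> e) as argument, giving t.
ξ : t — neither side's domain matches the other.
χ : (e -> (e -> t)) — neither side's domain matches the other.
ζ : (t -> t) — neither side's domain matches the other.

γ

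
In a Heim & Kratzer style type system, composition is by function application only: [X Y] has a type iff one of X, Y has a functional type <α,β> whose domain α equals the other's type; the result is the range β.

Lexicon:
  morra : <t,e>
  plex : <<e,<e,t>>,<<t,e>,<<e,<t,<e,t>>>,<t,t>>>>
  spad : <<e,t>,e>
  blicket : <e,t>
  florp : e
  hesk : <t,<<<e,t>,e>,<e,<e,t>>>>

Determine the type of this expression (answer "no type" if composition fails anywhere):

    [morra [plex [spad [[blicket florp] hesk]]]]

<<e,<t,<e,t>>>,<t,t>>

[blicket florp]: functor blicket : <e,t>, argument florp : e; result t.
[[blicket florp] hesk]: functor hesk : <t,<<<e,t>,e>,<e,<e,t>>>>, argument [blicket florp] : t; result <<<e,t>,e>,<e,<e,t>>>.
[spad [[blicket florp] hesk]]: functor [[blicket florp] hesk] : <<<e,t>,e>,<e,<e,t>>>, argument spad : <<e,t>,e>; result <e,<e,t>>.
[plex [spad [[blicket florp] hesk]]]: functor plex : <<e,<e,t>>,<<t,e>,<<e,<t,<e,t>>>,<t,t>>>>, argument [spad [[blicket florp] hesk]] : <e,<e,t>>; result <<t,e>,<<e,<t,<e,t>>>,<t,t>>>.
[morra [plex [spad [[blicket florp] hesk]]]]: functor [plex [spad [[blicket florp] hesk]]] : <<t,e>,<<e,<t,<e,t>>>,<t,t>>>, argument morra : <t,e>; result <<e,<t,<e,t>>>,<t,t>>.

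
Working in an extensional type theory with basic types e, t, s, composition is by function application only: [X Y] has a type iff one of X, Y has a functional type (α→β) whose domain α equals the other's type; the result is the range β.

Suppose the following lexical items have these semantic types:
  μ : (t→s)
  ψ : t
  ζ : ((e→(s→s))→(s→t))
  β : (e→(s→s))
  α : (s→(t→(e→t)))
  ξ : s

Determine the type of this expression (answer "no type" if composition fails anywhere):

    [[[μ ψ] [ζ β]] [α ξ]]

[μ ψ] — μ of type (t→s) combines with ψ of type t: type s.
[ζ β] — ζ of type ((e→(s→s))→(s→t)) combines with β of type (e→(s→s)): type (s→t).
[[μ ψ] [ζ β]] — [ζ β] of type (s→t) combines with [μ ψ] of type s: type t.
[α ξ] — α of type (s→(t→(e→t))) combines with ξ of type s: type (t→(e→t)).
[[[μ ψ] [ζ β]] [α ξ]] — [α ξ] of type (t→(e→t)) combines with [[μ ψ] [ζ β]] of type t: type (e→t).

(e→t)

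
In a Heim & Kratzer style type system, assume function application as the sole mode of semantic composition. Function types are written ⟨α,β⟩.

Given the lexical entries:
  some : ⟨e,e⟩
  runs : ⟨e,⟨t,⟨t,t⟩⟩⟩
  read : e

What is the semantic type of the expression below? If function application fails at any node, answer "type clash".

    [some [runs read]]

type clash

[runs read]: runs is ⟨e,⟨t,⟨t,t⟩⟩⟩, read is e; result ⟨t,⟨t,t⟩⟩.
[some [runs read]]: ⟨e,e⟩ and ⟨t,⟨t,t⟩⟩ cannot combine by function application — type clash.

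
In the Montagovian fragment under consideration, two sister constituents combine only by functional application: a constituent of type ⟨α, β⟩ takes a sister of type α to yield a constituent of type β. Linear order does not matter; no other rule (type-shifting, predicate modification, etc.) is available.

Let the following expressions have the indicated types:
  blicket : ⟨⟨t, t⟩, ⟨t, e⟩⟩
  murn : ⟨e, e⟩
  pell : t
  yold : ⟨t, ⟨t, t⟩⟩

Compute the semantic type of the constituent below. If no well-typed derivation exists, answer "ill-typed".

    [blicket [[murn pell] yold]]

[murn pell]: ⟨e, e⟩ with t — neither is a function whose domain matches the other; composition fails here.

ill-typed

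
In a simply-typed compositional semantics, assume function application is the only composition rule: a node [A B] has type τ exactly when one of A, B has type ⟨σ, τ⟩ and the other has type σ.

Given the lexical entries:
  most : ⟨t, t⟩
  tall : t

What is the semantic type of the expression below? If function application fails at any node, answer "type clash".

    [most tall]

t

[most tall] — most of type ⟨t, t⟩ combines with tall of type t: type t.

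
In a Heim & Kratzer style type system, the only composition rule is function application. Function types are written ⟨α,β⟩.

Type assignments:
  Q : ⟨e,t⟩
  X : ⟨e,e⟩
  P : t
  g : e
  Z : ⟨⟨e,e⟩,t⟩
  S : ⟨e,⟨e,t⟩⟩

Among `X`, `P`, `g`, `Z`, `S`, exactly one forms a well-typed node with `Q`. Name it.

g

X : ⟨e,e⟩ — Q needs e; X needs e; neither fits.
P : t — Q needs e; P needs nothing (atomic); neither fits.
g — combines: Q : ⟨e,t⟩ takes g : e as argument, giving t.
Z : ⟨⟨e,e⟩,t⟩ — Q needs e; Z needs ⟨e,e⟩; neither fits.
S : ⟨e,⟨e,t⟩⟩ — Q needs e; S needs e; neither fits.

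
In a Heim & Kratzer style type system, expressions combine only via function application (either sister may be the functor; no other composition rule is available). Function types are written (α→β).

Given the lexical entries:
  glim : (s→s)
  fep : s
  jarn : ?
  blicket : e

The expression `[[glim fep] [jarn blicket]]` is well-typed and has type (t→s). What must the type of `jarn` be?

(e→(s→(t→s)))

[[glim fep] [jarn blicket]] must have type (t→s). The sister [glim fep] has type s; that is not a function onto (t→s), so [jarn blicket] must be the functor, of type (s→(t→s)).
[jarn blicket] must have type (s→(t→s)). The sister blicket has type e; that is not a function onto (s→(t→s)), so jarn must be the functor, of type (e→(s→(t→s))).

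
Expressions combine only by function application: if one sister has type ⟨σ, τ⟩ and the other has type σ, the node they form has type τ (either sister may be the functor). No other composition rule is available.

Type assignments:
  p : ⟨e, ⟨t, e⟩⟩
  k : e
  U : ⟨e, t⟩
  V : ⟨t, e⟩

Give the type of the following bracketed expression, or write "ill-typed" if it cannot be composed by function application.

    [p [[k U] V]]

⟨t, e⟩

[k U]: functor U : ⟨e, t⟩, argument k : e; result t.
[[k U] V]: functor V : ⟨t, e⟩, argument [k U] : t; result e.
[p [[k U] V]]: functor p : ⟨e, ⟨t, e⟩⟩, argument [[k U] V] : e; result ⟨t, e⟩.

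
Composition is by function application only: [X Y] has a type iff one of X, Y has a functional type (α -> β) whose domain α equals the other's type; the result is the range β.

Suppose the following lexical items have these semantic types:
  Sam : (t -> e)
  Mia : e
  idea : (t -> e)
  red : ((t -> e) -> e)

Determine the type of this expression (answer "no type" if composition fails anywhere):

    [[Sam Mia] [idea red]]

[Sam Mia]: (t -> e) with e — neither is a function whose domain matches the other; composition fails here.

no type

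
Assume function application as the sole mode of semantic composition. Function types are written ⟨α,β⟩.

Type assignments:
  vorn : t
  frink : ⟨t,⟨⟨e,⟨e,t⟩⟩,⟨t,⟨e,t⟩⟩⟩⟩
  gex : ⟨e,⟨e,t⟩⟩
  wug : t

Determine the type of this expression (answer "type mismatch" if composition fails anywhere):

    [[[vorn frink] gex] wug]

At [vorn frink], frink : ⟨t,⟨⟨e,⟨e,t⟩⟩,⟨t,⟨e,t⟩⟩⟩⟩ takes vorn : t, giving ⟨⟨e,⟨e,t⟩⟩,⟨t,⟨e,t⟩⟩⟩.
At [[vorn frink] gex], [vorn frink] : ⟨⟨e,⟨e,t⟩⟩,⟨t,⟨e,t⟩⟩⟩ takes gex : ⟨e,⟨e,t⟩⟩, giving ⟨t,⟨e,t⟩⟩.
At [[[vorn frink] gex] wug], [[vorn frink] gex] : ⟨t,⟨e,t⟩⟩ takes wug : t, giving ⟨e,t⟩.

⟨e,t⟩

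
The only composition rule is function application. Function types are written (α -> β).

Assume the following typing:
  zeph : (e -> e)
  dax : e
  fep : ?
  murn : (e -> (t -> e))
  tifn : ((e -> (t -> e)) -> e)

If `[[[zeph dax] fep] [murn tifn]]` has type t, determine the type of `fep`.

(e -> (e -> t))

For [[[zeph dax] fep] [murn tifn]] to have type t with [murn tifn] of type e, [[zeph dax] fep] must be the function: [[zeph dax] fep] : (e -> t).
For [[zeph dax] fep] to have type (e -> t) with [zeph dax] of type e, fep must be the function: fep : (e -> (e -> t)).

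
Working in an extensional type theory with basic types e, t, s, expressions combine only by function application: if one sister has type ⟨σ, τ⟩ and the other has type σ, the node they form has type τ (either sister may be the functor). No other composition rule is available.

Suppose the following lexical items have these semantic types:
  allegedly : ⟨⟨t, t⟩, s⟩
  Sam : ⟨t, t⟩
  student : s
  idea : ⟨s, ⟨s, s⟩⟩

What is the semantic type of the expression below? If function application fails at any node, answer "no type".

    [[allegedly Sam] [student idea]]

s

[allegedly Sam] — allegedly of type ⟨⟨t, t⟩, s⟩ combines with Sam of type ⟨t, t⟩: type s.
[student idea] — idea of type ⟨s, ⟨s, s⟩⟩ combines with student of type s: type ⟨s, s⟩.
[[allegedly Sam] [student idea]] — [student idea] of type ⟨s, s⟩ combines with [allegedly Sam] of type s: type s.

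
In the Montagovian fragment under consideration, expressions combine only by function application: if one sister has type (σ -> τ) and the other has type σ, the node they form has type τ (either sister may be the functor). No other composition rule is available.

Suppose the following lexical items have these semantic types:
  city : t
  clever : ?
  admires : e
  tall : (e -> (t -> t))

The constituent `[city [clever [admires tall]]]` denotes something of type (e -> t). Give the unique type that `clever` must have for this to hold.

((t -> t) -> (t -> (e -> t)))

[city [clever [admires tall]]] must have type (e -> t). The sister city has type t; that is not a function onto (e -> t), so [clever [admires tall]] must be the functor, of type (t -> (e -> t)).
[clever [admires tall]] must have type (t -> (e -> t)). The sister [admires tall] has type (t -> t); that is not a function onto (t -> (e -> t)), so clever must be the functor, of type ((t -> t) -> (t -> (e -> t))).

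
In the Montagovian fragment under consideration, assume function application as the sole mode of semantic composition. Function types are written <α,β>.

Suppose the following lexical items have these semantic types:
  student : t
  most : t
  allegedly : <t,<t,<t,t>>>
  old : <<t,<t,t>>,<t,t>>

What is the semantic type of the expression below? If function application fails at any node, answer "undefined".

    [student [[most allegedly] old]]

t

[most allegedly]: functor allegedly : <t,<t,<t,t>>>, argument most : t; result <t,<t,t>>.
[[most allegedly] old]: functor old : <<t,<t,t>>,<t,t>>, argument [most allegedly] : <t,<t,t>>; result <t,t>.
[student [[most allegedly] old]]: functor [[most allegedly] old] : <t,t>, argument student : t; result t.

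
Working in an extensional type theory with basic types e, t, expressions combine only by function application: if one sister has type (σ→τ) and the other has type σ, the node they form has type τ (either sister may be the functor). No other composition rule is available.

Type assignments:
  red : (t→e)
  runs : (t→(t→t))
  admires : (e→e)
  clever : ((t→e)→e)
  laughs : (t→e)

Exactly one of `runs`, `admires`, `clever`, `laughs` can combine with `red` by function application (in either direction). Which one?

clever

runs : (t→(t→t)) — does not combine with red.
admires : (e→e) — does not combine with red.
clever — combines: clever : ((t→e)→e) takes red : (t→e) as argument, giving e.
laughs : (t→e) — does not combine with red.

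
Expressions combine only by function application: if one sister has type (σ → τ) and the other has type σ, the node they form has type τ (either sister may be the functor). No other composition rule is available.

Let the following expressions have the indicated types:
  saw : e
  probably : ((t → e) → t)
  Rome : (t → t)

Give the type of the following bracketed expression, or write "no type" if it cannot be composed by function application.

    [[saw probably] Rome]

no type

At [saw probably]: neither e nor ((t → e) → t) can take the other as argument; the node is ill-typed.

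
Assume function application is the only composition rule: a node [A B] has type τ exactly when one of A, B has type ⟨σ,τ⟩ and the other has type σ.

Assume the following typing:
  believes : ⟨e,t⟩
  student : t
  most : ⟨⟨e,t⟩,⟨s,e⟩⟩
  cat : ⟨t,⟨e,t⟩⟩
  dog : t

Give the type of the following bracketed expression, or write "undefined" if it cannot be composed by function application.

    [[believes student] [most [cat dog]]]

[believes student]: ⟨e,t⟩ and t cannot combine by function application — type clash.

undefined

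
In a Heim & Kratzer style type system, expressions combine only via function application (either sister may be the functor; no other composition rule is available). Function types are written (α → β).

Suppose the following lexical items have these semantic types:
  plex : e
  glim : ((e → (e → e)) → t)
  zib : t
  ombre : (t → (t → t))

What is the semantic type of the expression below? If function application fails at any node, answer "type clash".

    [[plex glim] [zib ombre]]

[plex glim]: e with ((e → (e → e)) → t) — neither is a function whose domain matches the other; composition fails here.

type clash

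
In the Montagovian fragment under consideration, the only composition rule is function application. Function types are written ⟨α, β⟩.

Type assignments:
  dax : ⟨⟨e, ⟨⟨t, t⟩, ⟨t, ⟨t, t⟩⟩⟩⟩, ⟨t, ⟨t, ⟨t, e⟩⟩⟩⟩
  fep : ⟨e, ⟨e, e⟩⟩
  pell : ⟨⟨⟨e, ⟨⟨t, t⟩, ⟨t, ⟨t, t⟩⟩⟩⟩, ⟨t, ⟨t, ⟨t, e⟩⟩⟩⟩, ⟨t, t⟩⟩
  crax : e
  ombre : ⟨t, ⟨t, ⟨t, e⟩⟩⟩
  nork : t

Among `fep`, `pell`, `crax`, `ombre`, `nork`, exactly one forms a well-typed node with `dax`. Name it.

fep : ⟨e, ⟨e, e⟩⟩ — neither side's domain matches the other.
pell — combines: pell : ⟨⟨⟨e, ⟨⟨t, t⟩, ⟨t, ⟨t, t⟩⟩⟩⟩, ⟨t, ⟨t, ⟨t, e⟩⟩⟩⟩, ⟨t, t⟩⟩ takes dax : ⟨⟨e, ⟨⟨t, t⟩, ⟨t, ⟨t, t⟩⟩⟩⟩, ⟨t, ⟨t, ⟨t, e⟩⟩⟩⟩ as argument, giving ⟨t, t⟩.
crax : e — neither side's domain matches the other.
ombre : ⟨t, ⟨t, ⟨t, e⟩⟩⟩ — neither side's domain matches the other.
nork : t — neither side's domain matches the other.

pell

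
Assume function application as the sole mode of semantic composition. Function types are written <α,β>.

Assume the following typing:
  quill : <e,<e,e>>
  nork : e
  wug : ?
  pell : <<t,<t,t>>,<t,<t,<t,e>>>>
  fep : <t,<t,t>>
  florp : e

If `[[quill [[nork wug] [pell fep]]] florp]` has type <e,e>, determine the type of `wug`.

<e,<<t,<t,<t,e>>>,<<e,<e,e>>,<e,<e,e>>>>>

At [[quill [[nork wug] [pell fep]]] florp] (required: <e,e>): florp is e, which is not a function with range <e,e>; hence [quill [[nork wug] [pell fep]]] is the functor — type <e,<e,e>>.
At [quill [[nork wug] [pell fep]]] (required: <e,<e,e>>): quill is <e,<e,e>>, which is not a function with range <e,<e,e>>; hence [[nork wug] [pell fep]] is the functor — type <<e,<e,e>>,<e,<e,e>>>.
At [[nork wug] [pell fep]] (required: <<e,<e,e>>,<e,<e,e>>>): [pell fep] is <t,<t,<t,e>>>, which is not a function with range <<e,<e,e>>,<e,<e,e>>>; hence [nork wug] is the functor — type <<t,<t,<t,e>>>,<<e,<e,e>>,<e,<e,e>>>>.
At [nork wug] (required: <<t,<t,<t,e>>>,<<e,<e,e>>,<e,<e,e>>>>): nork is e, which is not a function with range <<t,<t,<t,e>>>,<<e,<e,e>>,<e,<e,e>>>>; hence wug is the functor — type <e,<<t,<t,<t,e>>>,<<e,<e,e>>,<e,<e,e>>>>>.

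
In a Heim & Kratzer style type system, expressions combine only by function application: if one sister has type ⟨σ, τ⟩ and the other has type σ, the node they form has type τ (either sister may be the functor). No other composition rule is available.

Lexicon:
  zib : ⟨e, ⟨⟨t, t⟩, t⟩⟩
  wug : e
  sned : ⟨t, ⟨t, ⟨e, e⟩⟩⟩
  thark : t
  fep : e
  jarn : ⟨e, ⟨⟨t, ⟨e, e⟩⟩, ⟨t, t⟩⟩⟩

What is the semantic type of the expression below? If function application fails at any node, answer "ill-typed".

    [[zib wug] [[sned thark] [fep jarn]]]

t

[zib wug]: zib is ⟨e, ⟨⟨t, t⟩, t⟩⟩, wug is e; result ⟨⟨t, t⟩, t⟩.
[sned thark]: sned is ⟨t, ⟨t, ⟨e, e⟩⟩⟩, thark is t; result ⟨t, ⟨e, e⟩⟩.
[fep jarn]: jarn is ⟨e, ⟨⟨t, ⟨e, e⟩⟩, ⟨t, t⟩⟩⟩, fep is e; result ⟨⟨t, ⟨e, e⟩⟩, ⟨t, t⟩⟩.
[[sned thark] [fep jarn]]: [fep jarn] is ⟨⟨t, ⟨e, e⟩⟩, ⟨t, t⟩⟩, [sned thark] is ⟨t, ⟨e, e⟩⟩; result ⟨t, t⟩.
[[zib wug] [[sned thark] [fep jarn]]]: [zib wug] is ⟨⟨t, t⟩, t⟩, [[sned thark] [fep jarn]] is ⟨t, t⟩; result t.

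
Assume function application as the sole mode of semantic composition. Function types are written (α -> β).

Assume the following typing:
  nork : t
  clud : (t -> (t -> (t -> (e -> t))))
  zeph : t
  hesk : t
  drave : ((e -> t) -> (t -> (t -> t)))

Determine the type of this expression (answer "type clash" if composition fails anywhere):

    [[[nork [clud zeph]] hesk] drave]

(t -> (t -> t))

[clud zeph]: clud is (t -> (t -> (t -> (e -> t)))), zeph is t; result (t -> (t -> (e -> t))).
[nork [clud zeph]]: [clud zeph] is (t -> (t -> (e -> t))), nork is t; result (t -> (e -> t)).
[[nork [clud zeph]] hesk]: [nork [clud zeph]] is (t -> (e -> t)), hesk is t; result (e -> t).
[[[nork [clud zeph]] hesk] drave]: drave is ((e -> t) -> (t -> (t -> t))), [[nork [clud zeph]] hesk] is (e -> t); result (t -> (t -> t)).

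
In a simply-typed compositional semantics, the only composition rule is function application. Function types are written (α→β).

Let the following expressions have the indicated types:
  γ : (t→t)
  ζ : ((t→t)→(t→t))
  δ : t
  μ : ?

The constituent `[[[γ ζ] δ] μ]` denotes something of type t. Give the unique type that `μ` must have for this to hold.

At [[[γ ζ] δ] μ] (required: t): [[γ ζ] δ] is t, which is not a function with range t; hence μ is the functor — type (t→t).

(t→t)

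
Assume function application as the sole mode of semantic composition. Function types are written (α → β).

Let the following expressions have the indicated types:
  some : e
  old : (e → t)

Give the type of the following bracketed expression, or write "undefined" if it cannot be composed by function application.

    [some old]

[some old] — old of type (e → t) combines with some of type e: type t.

t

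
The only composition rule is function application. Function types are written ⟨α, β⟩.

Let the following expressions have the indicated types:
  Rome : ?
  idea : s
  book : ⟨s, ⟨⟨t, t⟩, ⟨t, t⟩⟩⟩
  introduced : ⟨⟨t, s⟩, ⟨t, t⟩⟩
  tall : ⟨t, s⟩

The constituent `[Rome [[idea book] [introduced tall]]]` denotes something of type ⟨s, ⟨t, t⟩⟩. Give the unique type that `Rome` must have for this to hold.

⟨⟨t, t⟩, ⟨s, ⟨t, t⟩⟩⟩

At [Rome [[idea book] [introduced tall]]] (required: ⟨s, ⟨t, t⟩⟩): [[idea book] [introduced tall]] is ⟨t, t⟩, which is not a function with range ⟨s, ⟨t, t⟩⟩; hence Rome is the functor — type ⟨⟨t, t⟩, ⟨s, ⟨t, t⟩⟩⟩.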